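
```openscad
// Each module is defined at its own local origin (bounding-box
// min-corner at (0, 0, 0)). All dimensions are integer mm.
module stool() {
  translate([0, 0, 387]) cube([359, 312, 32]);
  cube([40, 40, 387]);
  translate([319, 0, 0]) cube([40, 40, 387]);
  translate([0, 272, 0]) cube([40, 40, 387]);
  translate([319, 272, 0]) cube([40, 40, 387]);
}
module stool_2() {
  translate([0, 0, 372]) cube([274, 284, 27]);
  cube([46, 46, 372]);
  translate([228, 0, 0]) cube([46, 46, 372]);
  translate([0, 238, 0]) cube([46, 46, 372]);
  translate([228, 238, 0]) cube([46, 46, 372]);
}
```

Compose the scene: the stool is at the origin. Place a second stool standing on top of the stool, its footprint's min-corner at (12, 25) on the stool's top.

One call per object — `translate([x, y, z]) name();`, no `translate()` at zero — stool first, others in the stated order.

stool();
translate([12, 25, 419]) stool_2();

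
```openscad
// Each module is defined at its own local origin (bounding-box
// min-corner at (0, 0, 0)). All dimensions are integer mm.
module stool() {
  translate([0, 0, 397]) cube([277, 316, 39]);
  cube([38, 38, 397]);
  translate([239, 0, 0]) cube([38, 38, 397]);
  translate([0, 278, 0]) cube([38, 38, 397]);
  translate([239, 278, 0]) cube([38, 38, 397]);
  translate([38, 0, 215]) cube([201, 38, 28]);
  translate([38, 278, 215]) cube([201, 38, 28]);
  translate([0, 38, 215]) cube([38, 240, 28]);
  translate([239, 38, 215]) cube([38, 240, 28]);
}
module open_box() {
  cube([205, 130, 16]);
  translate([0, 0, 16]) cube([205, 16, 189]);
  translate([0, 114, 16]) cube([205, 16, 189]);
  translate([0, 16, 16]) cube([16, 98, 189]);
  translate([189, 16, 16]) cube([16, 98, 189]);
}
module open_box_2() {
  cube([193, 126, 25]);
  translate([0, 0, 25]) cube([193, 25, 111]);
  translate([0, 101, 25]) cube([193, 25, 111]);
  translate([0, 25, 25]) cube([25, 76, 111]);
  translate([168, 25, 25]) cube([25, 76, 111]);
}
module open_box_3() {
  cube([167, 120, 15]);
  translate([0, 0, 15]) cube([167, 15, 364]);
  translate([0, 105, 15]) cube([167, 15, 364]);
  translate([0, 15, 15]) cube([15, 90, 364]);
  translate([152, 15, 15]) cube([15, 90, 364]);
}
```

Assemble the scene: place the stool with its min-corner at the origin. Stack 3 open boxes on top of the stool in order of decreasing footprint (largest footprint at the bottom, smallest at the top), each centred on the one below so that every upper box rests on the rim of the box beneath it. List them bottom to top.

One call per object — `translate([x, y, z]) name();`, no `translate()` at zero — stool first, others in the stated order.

stool();
translate([36, 93, 436]) open_box();
translate([42, 95, 641]) open_box_2();
translate([55, 98, 777]) open_box_3();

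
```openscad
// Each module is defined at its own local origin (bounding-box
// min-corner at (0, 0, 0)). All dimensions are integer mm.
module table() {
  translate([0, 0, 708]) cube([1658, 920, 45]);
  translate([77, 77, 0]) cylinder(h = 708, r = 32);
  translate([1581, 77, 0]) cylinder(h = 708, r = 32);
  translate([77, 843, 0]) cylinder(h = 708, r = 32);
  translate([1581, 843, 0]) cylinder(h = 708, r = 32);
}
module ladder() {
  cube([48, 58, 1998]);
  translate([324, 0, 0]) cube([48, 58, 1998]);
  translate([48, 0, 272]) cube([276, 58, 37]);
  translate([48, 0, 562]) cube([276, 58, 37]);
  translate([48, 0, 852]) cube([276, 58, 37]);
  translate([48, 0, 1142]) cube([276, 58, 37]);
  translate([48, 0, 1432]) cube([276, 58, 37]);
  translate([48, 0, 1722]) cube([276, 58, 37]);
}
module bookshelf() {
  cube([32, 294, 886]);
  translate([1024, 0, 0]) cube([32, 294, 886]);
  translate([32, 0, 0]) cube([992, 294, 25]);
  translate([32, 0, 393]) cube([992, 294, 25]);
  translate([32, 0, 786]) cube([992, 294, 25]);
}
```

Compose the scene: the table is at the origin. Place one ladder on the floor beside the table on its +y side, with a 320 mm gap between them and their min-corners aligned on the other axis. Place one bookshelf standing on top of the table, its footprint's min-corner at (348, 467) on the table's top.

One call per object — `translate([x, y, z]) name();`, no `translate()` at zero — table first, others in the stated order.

table();
translate([0, 1240, 0]) ladder();
translate([348, 467, 753]) bookshelf();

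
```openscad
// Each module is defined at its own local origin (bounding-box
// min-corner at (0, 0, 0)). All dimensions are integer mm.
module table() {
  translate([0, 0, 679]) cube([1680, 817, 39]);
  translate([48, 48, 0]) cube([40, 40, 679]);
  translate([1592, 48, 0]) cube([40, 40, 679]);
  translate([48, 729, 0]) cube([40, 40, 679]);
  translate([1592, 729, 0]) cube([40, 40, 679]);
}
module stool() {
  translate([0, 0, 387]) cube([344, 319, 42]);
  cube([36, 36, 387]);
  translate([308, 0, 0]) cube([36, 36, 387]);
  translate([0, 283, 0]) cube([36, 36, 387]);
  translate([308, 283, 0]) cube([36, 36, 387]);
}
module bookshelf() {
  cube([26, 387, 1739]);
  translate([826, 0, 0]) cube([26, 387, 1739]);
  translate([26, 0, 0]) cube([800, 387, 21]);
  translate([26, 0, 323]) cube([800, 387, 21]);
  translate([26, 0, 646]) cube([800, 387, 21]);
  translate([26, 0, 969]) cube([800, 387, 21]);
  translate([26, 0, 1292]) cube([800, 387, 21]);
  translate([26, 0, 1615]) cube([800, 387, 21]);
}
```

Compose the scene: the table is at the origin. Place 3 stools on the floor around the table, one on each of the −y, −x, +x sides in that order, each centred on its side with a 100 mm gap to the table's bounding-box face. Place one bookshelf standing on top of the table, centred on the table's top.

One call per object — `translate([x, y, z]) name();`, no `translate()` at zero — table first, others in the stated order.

table();
translate([668, -419, 0]) stool();
translate([-444, 249, 0]) stool();
translate([1780, 249, 0]) stool();
translate([414, 215, 718]) bookshelf();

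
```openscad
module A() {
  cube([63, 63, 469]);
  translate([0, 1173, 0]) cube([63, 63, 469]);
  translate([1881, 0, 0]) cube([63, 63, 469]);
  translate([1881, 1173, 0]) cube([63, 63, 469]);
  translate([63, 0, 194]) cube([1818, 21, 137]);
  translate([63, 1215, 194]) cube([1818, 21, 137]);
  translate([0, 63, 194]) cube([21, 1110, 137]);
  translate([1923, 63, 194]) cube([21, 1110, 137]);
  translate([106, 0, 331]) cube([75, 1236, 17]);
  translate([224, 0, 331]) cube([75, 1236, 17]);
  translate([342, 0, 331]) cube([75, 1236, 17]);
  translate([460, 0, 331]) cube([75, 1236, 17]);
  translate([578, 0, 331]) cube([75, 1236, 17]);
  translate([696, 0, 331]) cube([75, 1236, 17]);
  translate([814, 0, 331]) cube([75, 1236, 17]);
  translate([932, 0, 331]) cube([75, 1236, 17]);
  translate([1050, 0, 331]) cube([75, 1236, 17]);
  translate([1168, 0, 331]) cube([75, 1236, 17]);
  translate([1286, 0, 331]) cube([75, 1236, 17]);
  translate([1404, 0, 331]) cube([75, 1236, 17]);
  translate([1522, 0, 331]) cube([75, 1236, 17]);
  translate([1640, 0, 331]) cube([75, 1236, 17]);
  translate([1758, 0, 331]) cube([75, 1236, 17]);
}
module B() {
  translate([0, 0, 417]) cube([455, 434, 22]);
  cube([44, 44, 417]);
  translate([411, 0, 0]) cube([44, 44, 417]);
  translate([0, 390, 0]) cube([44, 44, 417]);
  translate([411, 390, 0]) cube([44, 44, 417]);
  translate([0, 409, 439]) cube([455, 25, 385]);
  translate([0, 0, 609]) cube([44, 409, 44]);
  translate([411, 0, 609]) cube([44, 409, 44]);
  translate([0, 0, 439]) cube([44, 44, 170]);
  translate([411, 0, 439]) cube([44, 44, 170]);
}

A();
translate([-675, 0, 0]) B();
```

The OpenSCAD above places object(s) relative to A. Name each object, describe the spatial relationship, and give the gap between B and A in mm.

The chair's nearest face is 220 mm from the bed frame's −x face.

A is a bed frame. B is a chair. The chair is on the floor beside the bed frame on its −x side. The gap between the chair and the bed frame is 220 mm.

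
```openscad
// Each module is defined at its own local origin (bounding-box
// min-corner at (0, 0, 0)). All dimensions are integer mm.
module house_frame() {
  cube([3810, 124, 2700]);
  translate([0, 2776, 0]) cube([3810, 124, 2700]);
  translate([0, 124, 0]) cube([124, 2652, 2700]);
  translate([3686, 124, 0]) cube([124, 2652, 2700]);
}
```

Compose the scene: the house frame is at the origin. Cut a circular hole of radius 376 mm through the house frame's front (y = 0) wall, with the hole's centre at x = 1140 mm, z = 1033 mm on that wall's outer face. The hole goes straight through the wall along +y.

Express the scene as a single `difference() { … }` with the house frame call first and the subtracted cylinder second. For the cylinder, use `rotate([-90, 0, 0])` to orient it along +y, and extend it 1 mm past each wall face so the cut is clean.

difference() {
  house_frame();
  translate([1140, -1, 1033]) rotate([-90, 0, 0]) cylinder(h = 126, r = 376);
}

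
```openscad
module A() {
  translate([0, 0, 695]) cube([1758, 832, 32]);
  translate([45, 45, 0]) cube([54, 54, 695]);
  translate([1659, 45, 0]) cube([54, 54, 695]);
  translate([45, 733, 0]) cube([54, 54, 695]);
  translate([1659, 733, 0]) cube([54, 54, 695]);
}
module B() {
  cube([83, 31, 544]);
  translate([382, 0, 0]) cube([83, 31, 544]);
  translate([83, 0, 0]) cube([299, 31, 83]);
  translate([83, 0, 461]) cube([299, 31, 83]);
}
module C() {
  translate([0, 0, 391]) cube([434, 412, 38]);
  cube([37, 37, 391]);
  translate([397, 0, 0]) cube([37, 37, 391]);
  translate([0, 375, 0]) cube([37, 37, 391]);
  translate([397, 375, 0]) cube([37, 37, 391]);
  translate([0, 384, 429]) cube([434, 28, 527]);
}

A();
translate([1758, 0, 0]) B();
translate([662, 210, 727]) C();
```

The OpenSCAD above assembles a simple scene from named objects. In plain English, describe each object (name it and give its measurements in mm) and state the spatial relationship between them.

A is a rectangular dining table. The top is 1758×832×32 mm with its upper surface at z = 727 mm. It stands on four 54×54 mm square legs, each inset 45 mm from the nearest pair of top edges, running from the floor to the underside of the top.

B is a rectangular picture frame lying in the x–z plane (depth along y). The opening is 299 mm wide (x) by 378 mm tall (z), surrounded by a border 83 mm wide on all four sides. The frame is 31 mm deep and is made of two full-height vertical stiles with two horizontal rails fitted between them.

C is a chair: 434×412 mm seat, 38 mm thick, top at z = 429 mm, on four 37 mm square corner legs flush with the seat edges. A 28 mm thick backrest slab spans the full seat width, extending 527 mm above the seat top, its back face flush with the seat's +y edge.

The picture frame is against the table's +x side, with their −y faces flush. The chair is on top of the table, centred.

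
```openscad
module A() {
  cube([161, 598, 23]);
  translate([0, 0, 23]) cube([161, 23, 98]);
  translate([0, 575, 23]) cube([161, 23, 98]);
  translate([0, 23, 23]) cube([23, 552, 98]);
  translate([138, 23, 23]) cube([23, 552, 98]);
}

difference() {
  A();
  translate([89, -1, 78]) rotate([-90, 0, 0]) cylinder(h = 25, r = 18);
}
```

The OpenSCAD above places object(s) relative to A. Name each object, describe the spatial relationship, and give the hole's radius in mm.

A is an open box. The open box has a circular hole through its front wall. The hole's radius is 18 mm.

The subtracted cylinder has r = 18 mm.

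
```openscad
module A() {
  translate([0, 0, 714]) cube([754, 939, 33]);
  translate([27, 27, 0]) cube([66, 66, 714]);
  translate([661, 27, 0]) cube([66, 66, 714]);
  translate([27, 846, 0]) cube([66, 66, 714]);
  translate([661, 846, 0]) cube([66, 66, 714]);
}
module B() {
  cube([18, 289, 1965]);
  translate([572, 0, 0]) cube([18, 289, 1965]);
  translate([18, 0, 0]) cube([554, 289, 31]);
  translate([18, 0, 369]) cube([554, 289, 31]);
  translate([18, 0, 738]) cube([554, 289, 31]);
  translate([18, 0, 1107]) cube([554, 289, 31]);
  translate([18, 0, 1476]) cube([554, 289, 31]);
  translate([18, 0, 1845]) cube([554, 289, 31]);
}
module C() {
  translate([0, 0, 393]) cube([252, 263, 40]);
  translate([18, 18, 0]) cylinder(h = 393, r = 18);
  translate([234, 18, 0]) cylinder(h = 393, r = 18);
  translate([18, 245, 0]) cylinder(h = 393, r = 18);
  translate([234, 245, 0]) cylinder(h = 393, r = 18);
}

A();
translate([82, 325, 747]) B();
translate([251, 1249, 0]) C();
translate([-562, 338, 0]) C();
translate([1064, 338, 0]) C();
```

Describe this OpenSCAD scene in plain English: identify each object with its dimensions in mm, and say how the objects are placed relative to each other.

A is a rectangular dining table. The top is 754×939×33 mm with its upper surface at z = 747 mm. It stands on four 66×66 mm square legs, each inset 27 mm from the nearest pair of top edges, running from the floor to the underside of the top.

B is a bookshelf 590 mm wide overall, 289 mm deep and 1965 mm tall. The two sides are 18 mm thick vertical panels. 6 horizontal shelves of 31 mm thickness span between the inner faces of the sides; the lowest shelf sits on the floor and shelves are stacked with a clear vertical gap of 338 mm between each pair.

C is a four-legged stool. The seat is 252×263 mm, 40 mm thick, top at z = 433 mm. It stands on four round legs, each 36 mm in diameter, from z = 0 to the seat underside, each leg's axis is inset half a diameter from the nearest pair of seat edges (so the leg's bounding box is flush with the corner).

The bookshelf is on top of the table, centred. Three stools sit around the table at the +y, −x, +x sides.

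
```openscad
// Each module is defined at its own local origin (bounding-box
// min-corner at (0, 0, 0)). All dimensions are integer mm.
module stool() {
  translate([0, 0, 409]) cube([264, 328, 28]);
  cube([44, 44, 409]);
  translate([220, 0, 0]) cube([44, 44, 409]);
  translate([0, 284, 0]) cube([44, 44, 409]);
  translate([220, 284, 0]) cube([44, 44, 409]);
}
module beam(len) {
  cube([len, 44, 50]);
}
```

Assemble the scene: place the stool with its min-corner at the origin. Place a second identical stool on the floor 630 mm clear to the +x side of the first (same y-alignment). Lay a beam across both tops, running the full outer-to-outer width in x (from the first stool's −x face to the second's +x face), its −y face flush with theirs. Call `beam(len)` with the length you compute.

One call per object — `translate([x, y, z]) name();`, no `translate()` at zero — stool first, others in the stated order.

stool();
translate([894, 0, 0]) stool();
translate([0, 0, 437]) beam(1158);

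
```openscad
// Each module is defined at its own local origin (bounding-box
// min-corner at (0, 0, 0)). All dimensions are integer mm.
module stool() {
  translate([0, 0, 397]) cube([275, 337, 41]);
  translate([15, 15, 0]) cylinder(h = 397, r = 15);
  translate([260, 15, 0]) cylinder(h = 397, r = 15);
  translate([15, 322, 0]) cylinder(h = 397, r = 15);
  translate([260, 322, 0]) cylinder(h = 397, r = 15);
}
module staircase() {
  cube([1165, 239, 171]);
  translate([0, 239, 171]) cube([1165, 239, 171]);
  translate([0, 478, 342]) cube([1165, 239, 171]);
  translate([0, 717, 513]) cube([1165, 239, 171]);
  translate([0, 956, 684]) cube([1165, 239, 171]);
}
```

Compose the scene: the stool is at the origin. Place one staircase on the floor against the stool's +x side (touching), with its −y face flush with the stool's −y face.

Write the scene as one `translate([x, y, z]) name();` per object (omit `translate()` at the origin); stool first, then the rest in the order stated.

stool();
translate([275, 0, 0]) staircase();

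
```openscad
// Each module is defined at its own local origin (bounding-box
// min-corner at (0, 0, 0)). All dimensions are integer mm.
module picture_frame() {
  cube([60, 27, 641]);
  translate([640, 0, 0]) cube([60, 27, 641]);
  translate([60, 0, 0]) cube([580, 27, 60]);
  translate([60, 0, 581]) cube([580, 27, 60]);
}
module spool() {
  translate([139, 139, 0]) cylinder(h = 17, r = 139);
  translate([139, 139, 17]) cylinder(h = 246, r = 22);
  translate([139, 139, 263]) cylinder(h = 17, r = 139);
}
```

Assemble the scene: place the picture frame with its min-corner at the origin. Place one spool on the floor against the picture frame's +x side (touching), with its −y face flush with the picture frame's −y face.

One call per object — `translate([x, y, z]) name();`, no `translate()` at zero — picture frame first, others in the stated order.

picture_frame();
translate([700, 0, 0]) spool();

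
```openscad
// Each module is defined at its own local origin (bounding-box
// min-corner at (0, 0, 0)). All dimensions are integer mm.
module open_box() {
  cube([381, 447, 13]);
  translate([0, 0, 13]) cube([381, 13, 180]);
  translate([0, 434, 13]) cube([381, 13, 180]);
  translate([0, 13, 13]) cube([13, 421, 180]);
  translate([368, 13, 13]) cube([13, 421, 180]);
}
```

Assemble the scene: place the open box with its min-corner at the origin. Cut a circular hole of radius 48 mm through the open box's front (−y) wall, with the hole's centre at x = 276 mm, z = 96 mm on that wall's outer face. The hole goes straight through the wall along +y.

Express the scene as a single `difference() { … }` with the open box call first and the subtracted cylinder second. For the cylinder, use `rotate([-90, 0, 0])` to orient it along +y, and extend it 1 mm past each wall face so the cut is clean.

difference() {
  open_box();
  translate([276, -1, 96]) rotate([-90, 0, 0]) cylinder(h = 15, r = 48);
}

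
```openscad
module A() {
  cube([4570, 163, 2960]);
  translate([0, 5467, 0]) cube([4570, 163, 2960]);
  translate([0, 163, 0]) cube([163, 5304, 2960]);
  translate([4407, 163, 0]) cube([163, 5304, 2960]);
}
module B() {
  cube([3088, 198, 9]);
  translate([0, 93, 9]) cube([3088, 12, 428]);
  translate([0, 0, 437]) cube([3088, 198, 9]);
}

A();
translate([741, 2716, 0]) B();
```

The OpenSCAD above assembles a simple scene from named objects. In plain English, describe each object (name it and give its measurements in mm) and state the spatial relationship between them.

A is a box-shaped house frame (walls only): outside footprint 4570×5630 mm, wall height 2960 mm, wall thickness 163 mm. The two y-facing walls run the full x-width; the two x-facing walls fit between the inner faces of the y-facing walls.

B is an I-beam lying along x, 3088 mm long. Overall section height 446 mm. Two flanges 198 mm wide (y) and 9 mm thick, one on the floor and one at the top; a web 12 mm thick runs between them, centred on the flange width.

The I-beam sits inside the house frame, centred.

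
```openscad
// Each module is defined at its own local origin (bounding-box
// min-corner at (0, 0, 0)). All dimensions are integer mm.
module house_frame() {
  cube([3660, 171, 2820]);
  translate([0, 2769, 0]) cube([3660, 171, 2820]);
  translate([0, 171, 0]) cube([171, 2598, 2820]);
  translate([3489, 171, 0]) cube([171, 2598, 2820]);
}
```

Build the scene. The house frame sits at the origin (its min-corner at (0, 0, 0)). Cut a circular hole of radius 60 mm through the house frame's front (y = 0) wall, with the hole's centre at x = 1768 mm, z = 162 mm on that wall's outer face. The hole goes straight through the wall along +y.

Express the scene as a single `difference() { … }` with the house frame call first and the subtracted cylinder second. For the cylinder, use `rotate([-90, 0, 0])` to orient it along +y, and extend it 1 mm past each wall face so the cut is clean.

difference() {
  house_frame();
  translate([1768, -1, 162]) rotate([-90, 0, 0]) cylinder(h = 173, r = 60);
}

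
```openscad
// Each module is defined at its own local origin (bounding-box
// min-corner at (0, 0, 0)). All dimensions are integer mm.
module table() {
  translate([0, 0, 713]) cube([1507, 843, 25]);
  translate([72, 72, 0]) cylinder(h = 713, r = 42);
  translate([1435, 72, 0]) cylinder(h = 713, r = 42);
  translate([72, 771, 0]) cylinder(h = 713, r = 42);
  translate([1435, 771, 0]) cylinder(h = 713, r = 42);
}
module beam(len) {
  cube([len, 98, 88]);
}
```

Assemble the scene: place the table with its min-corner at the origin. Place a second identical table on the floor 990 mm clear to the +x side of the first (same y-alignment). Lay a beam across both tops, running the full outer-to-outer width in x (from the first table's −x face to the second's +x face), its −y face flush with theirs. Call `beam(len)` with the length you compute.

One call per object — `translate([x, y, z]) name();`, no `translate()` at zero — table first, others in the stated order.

table();
translate([2497, 0, 0]) table();
translate([0, 0, 738]) beam(4004);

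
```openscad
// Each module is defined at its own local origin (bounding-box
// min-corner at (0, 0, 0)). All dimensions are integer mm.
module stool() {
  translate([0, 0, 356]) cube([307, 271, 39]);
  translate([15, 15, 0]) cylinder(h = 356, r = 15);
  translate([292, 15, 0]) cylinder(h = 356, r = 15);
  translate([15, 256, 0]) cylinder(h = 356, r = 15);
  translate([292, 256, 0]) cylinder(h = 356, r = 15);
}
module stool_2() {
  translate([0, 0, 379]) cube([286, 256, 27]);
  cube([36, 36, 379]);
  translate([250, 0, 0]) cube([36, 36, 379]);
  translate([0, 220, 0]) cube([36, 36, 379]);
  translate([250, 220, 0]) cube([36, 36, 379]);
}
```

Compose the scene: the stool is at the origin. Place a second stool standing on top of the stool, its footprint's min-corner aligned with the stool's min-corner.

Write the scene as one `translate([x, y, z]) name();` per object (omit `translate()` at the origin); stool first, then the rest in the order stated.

stool();
translate([0, 0, 395]) stool_2();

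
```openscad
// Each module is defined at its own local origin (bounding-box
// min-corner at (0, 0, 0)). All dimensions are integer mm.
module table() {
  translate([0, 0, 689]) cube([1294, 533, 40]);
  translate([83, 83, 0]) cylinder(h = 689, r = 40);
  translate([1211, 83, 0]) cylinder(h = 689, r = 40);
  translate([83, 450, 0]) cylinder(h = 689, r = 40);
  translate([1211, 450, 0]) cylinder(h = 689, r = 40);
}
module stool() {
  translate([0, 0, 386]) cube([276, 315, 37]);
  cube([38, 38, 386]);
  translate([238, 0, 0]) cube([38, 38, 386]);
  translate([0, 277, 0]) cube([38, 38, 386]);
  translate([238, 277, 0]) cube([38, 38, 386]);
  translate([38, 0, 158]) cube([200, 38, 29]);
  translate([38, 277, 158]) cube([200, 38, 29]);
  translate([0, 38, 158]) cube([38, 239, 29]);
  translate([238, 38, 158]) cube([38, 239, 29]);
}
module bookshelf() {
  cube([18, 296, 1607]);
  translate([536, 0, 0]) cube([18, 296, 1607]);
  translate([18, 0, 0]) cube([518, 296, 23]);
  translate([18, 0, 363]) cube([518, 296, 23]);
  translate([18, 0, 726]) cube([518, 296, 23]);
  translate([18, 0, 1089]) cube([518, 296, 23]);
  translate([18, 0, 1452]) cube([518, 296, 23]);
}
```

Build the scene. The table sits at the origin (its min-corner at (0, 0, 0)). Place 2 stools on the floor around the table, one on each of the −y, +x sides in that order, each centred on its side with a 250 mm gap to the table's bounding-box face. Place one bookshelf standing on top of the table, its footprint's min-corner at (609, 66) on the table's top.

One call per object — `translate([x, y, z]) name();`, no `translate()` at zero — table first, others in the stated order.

table();
translate([509, -565, 0]) stool();
translate([1544, 109, 0]) stool();
translate([609, 66, 729]) bookshelf();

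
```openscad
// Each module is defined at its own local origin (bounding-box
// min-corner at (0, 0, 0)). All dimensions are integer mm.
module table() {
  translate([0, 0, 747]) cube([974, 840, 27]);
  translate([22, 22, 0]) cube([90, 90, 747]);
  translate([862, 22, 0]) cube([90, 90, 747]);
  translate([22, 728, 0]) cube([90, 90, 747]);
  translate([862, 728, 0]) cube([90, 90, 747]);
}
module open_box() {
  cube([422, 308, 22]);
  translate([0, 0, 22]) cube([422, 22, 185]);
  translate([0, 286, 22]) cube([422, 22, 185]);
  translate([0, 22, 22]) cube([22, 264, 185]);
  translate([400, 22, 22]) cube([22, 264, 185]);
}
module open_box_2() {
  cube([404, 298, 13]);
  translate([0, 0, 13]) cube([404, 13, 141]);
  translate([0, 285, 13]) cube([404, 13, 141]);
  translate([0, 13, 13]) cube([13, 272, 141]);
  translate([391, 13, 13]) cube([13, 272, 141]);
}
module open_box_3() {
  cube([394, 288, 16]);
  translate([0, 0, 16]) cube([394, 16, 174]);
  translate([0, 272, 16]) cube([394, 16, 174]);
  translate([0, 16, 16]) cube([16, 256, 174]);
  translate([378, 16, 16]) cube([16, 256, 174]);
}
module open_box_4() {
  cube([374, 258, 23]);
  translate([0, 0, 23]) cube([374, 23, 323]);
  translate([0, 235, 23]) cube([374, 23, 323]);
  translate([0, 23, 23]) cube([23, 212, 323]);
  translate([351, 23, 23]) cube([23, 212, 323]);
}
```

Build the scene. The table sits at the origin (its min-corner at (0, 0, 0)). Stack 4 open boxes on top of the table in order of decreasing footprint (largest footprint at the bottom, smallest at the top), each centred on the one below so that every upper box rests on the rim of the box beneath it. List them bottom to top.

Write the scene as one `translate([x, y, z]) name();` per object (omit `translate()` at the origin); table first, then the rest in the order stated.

table();
translate([276, 266, 774]) open_box();
translate([285, 271, 981]) open_box_2();
translate([290, 276, 1135]) open_box_3();
translate([300, 291, 1325]) open_box_4();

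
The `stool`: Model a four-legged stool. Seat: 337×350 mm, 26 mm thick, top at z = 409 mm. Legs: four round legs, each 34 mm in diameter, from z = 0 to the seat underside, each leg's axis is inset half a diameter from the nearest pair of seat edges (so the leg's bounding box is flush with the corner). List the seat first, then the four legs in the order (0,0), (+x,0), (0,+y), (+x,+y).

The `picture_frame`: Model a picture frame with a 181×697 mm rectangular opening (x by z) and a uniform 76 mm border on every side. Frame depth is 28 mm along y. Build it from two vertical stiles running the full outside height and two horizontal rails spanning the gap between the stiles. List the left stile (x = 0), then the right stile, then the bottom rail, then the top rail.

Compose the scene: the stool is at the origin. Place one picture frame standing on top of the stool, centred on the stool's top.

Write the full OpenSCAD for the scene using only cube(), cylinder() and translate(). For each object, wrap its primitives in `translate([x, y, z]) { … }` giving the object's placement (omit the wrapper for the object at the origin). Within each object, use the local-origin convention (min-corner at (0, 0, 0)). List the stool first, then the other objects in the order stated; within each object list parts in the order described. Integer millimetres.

translate([0, 0, 383]) cube([337, 350, 26]);
translate([17, 17, 0]) cylinder(h = 383, r = 17);
translate([320, 17, 0]) cylinder(h = 383, r = 17);
translate([17, 333, 0]) cylinder(h = 383, r = 17);
translate([320, 333, 0]) cylinder(h = 383, r = 17);
translate([2, 161, 409]) {
  cube([76, 28, 849]);
  translate([257, 0, 0]) cube([76, 28, 849]);
  translate([76, 0, 0]) cube([181, 28, 76]);
  translate([76, 0, 773]) cube([181, 28, 76]);
}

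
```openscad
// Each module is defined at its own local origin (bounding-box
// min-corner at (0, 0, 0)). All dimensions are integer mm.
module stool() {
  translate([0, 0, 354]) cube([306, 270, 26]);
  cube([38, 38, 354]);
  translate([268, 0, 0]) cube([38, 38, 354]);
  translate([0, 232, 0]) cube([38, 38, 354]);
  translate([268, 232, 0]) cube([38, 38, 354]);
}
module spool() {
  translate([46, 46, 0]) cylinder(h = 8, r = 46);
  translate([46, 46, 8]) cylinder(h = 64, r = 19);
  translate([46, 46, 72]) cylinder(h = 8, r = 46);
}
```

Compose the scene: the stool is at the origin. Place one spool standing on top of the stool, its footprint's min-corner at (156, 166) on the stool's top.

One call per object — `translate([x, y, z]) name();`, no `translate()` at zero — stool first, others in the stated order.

stool();
translate([156, 166, 380]) spool();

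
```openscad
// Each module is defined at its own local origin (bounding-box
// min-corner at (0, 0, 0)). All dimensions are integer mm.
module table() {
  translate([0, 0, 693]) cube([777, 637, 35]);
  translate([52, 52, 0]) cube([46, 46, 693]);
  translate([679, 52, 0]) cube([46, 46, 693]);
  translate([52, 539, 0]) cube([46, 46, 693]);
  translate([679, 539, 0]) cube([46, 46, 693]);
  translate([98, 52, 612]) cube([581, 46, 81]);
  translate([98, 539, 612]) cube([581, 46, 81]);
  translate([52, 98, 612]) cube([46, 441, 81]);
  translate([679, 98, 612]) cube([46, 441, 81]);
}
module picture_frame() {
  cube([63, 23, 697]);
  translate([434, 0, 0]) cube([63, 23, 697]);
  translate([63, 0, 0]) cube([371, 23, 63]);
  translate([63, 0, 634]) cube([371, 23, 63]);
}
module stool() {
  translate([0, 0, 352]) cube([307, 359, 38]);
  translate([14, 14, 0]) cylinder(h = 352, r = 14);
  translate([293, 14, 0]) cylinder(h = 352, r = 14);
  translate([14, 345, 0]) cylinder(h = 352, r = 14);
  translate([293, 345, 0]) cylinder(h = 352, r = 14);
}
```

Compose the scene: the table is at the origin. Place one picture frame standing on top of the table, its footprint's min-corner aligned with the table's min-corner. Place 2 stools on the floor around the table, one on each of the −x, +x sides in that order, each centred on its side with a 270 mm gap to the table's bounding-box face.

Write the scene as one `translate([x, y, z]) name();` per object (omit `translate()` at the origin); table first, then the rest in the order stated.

table();
translate([0, 0, 728]) picture_frame();
translate([-577, 139, 0]) stool();
translate([1047, 139, 0]) stool();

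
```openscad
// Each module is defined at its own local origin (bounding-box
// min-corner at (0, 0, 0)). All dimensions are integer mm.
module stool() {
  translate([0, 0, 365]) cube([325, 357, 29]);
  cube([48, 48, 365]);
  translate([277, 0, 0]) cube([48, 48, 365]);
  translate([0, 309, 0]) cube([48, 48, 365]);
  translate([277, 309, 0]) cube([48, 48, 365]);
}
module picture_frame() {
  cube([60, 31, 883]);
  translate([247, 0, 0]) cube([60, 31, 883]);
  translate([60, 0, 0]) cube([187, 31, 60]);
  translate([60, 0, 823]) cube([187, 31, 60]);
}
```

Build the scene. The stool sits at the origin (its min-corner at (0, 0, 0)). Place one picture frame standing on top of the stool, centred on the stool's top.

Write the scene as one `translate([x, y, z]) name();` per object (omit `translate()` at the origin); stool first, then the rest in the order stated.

stool();
translate([9, 163, 394]) picture_frame();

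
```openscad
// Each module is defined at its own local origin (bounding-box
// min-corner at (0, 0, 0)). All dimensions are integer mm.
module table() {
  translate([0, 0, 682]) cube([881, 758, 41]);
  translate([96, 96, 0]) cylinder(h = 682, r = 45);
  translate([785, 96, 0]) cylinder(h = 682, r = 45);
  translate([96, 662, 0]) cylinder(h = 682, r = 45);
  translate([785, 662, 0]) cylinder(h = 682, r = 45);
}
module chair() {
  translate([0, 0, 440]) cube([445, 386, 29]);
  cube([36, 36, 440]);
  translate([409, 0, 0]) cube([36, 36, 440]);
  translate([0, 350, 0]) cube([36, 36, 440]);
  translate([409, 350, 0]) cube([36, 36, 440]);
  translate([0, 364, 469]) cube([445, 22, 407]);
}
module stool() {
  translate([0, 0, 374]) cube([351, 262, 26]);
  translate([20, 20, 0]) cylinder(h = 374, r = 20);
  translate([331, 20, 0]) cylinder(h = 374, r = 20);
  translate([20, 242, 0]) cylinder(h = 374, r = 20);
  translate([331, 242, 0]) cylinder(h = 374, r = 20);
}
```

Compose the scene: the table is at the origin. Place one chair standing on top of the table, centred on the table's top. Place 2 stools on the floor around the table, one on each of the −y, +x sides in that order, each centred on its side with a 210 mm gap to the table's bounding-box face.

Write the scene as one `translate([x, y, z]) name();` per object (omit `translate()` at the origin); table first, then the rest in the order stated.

table();
translate([218, 186, 723]) chair();
translate([265, -472, 0]) stool();
translate([1091, 248, 0]) stool();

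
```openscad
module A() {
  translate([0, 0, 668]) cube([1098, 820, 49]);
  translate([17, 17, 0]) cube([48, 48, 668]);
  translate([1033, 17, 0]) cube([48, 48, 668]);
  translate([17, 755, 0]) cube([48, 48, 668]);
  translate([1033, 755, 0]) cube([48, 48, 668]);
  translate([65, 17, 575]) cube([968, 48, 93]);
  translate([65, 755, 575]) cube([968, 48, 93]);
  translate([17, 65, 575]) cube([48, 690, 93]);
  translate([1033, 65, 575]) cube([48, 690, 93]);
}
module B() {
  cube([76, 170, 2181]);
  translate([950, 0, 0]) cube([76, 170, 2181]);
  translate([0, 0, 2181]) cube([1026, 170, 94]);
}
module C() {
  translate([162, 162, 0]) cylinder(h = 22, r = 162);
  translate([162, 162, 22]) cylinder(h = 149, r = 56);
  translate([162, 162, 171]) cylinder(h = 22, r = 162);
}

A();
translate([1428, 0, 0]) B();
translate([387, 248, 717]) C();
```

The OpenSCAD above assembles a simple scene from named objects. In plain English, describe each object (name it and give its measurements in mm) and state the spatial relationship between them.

A is a table with a 1098×820 mm rectangular top, 49 mm thick, top surface at z = 717 mm, supported by four 48×48 mm square legs, each inset 17 mm from the nearest pair of top edges, running from the floor. Four apron rails, 48 mm thick and 93 mm tall, run between adjacent legs with their top edges flush with the underside of the top and their outer faces flush with the legs' outer faces.

B is a door frame. The clear opening is 874 mm wide and 2181 mm high. Two 76 mm wide jambs, 170 mm deep, stand either side of the opening from the floor to the top of the opening. A 94 mm thick head sits across the top of both jambs, spanning the full outside width of the frame.

C is a spool: two coaxial disc flanges of radius 162 mm and thickness 22 mm, joined by a core cylinder of radius 56 mm and height 149 mm. The lower flange rests on z = 0 and the three cylinders share a vertical axis.

The door frame is on the floor beside the table on its +x side. The spool is on top of the table, centred.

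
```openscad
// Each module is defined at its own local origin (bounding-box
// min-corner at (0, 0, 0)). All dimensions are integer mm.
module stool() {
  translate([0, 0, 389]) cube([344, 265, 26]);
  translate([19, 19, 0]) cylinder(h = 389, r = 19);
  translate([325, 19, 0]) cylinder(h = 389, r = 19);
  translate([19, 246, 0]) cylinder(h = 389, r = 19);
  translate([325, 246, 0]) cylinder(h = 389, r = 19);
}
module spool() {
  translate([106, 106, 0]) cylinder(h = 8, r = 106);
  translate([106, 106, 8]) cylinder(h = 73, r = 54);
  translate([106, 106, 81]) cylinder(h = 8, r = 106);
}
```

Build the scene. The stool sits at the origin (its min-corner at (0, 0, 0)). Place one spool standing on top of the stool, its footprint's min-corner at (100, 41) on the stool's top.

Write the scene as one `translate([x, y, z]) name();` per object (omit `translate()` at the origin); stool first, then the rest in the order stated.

stool();
translate([100, 41, 415]) spool();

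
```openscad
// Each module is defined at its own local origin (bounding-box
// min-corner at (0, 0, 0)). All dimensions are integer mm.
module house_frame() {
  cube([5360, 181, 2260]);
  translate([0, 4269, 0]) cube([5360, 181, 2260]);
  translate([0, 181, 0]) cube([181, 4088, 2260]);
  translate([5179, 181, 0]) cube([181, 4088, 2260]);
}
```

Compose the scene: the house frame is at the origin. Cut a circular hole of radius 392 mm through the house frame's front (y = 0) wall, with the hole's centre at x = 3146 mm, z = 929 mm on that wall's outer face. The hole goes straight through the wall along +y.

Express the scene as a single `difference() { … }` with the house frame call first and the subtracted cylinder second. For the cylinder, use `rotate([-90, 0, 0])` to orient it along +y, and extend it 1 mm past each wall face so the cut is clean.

difference() {
  house_frame();
  translate([3146, -1, 929]) rotate([-90, 0, 0]) cylinder(h = 183, r = 392);
}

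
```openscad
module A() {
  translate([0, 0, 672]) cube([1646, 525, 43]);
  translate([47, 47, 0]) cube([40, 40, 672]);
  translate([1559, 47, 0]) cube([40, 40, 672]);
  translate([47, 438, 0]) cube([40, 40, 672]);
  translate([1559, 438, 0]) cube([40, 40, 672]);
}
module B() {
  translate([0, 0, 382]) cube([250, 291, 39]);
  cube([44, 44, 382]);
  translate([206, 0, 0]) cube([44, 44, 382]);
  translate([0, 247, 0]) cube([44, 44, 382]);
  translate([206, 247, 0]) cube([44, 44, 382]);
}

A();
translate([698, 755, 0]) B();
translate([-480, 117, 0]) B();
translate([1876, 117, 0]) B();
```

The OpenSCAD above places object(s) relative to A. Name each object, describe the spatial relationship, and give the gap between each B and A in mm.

Each stool's nearest face is 230 mm from the table's bounding box.

A is a table. B is a stool. Three stools sit around the table at the +y, −x, +x sides. The gap between each stool and the table is 230 mm.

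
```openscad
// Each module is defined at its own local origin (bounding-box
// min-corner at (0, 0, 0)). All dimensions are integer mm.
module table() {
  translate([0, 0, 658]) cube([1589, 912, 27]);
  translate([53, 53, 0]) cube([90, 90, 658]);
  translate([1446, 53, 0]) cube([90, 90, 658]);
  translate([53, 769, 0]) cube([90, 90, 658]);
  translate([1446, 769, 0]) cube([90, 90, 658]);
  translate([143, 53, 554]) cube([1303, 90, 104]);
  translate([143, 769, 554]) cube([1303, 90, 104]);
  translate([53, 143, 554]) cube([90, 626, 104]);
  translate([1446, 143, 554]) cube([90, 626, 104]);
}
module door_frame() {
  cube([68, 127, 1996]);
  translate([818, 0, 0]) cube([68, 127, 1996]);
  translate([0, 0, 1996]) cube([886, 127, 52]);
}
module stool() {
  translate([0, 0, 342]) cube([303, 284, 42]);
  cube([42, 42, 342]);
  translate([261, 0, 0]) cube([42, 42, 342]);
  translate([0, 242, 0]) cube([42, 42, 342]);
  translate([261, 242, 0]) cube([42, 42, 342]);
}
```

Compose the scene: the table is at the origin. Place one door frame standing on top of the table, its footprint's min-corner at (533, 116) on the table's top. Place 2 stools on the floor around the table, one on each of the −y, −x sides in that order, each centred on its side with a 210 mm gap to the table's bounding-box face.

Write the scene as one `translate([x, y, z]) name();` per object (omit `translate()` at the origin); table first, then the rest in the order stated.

table();
translate([533, 116, 685]) door_frame();
translate([643, -494, 0]) stool();
translate([-513, 314, 0]) stool();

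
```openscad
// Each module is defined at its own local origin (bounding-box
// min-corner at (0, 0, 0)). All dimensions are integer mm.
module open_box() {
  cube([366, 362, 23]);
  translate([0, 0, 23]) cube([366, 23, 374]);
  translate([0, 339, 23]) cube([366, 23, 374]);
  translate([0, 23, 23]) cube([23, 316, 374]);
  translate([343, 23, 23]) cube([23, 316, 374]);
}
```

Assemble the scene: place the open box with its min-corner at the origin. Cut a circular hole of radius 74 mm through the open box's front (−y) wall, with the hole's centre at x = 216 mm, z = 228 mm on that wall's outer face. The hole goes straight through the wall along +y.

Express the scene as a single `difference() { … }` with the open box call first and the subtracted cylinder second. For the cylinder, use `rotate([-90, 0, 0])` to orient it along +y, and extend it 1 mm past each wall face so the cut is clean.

difference() {
  open_box();
  translate([216, -1, 228]) rotate([-90, 0, 0]) cylinder(h = 25, r = 74);
}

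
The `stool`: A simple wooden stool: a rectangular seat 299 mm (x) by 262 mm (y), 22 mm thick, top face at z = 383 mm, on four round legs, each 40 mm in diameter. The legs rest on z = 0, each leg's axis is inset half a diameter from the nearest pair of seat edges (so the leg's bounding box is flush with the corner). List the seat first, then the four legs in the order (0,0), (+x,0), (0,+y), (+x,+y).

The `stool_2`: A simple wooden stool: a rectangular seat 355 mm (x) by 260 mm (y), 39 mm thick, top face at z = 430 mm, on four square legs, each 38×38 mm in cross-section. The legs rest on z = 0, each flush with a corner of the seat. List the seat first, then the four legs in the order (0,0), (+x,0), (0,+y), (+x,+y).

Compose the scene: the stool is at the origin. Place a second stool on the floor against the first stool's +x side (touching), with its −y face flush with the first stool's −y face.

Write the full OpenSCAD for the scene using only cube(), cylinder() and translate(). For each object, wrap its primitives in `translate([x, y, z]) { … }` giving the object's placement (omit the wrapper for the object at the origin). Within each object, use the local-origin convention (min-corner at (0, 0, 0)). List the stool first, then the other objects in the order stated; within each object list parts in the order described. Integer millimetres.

translate([0, 0, 361]) cube([299, 262, 22]);
translate([20, 20, 0]) cylinder(h = 361, r = 20);
translate([279, 20, 0]) cylinder(h = 361, r = 20);
translate([20, 242, 0]) cylinder(h = 361, r = 20);
translate([279, 242, 0]) cylinder(h = 361, r = 20);
translate([299, 0, 0]) {
  translate([0, 0, 391]) cube([355, 260, 39]);
  cube([38, 38, 391]);
  translate([317, 0, 0]) cube([38, 38, 391]);
  translate([0, 222, 0]) cube([38, 38, 391]);
  translate([317, 222, 0]) cube([38, 38, 391]);
}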